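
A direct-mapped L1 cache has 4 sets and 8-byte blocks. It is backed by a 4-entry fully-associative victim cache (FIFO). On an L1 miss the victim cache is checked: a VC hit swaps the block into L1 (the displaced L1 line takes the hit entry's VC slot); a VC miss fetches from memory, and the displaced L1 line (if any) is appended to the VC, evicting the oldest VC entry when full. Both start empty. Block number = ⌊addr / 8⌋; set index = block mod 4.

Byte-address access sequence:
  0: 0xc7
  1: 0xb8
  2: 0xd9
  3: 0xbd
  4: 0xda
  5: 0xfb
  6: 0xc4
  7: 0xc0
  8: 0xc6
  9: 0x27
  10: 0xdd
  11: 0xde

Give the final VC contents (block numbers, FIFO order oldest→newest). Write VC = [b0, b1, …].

0: 0xc7 (blk 24, set 0) → MISS  vc=[]
1: 0xb8 (blk 23, set 3) → MISS  vc=[]
2: 0xd9 (blk 27, set 3) → MISS  vc=[23]
3: 0xbd (blk 23, set 3) → VC-HIT  vc=[27]
4: 0xda (blk 27, set 3) → VC-HIT  vc=[23]
5: 0xfb (blk 31, set 3) → MISS  vc=[23, 27]
6: 0xc4 (blk 24, set 0) → L1-HIT  vc=[23, 27]
7: 0xc0 (blk 24, set 0) → L1-HIT  vc=[23, 27]
8: 0xc6 (blk 24, set 0) → L1-HIT  vc=[23, 27]
9: 0x27 (blk 4, set 0) → MISS  vc=[23, 27, 24]
10: 0xdd (blk 27, set 3) → VC-HIT  vc=[23, 31, 24]
11: 0xde (blk 27, set 3) → L1-HIT  vc=[23, 31, 24]

VC = [23, 31, 24]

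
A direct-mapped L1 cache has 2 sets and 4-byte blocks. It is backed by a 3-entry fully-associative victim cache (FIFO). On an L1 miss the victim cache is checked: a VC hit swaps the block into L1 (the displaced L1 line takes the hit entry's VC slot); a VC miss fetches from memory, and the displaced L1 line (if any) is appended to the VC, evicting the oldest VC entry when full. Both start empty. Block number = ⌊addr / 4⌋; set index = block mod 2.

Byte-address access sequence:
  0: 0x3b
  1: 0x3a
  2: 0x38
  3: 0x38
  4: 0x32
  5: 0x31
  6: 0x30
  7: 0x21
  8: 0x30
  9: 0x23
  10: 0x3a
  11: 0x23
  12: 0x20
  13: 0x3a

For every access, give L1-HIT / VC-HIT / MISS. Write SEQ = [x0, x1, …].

SEQ = [MISS, L1-HIT, L1-HIT, L1-HIT, MISS, L1-HIT, L1-HIT, MISS, VC-HIT, VC-HIT, VC-HIT, VC-HIT, L1-HIT, VC-HIT]

  [0] addr=0x3b blk=14 s=0: MISS | VC []
  [1] addr=0x3a blk=14 s=0: L1-HIT | VC []
  [2] addr=0x38 blk=14 s=0: L1-HIT | VC []
  [3] addr=0x38 blk=14 s=0: L1-HIT | VC []
  [4] addr=0x32 blk=12 s=0: MISS | VC [14]
  [5] addr=0x31 blk=12 s=0: L1-HIT | VC [14]
  [6] addr=0x30 blk=12 s=0: L1-HIT | VC [14]
  [7] addr=0x21 blk=8 s=0: MISS | VC [14, 12]
  [8] addr=0x30 blk=12 s=0: VC-HIT | VC [14, 8]
  [9] addr=0x23 blk=8 s=0: VC-HIT | VC [14, 12]
  [10] addr=0x3a blk=14 s=0: VC-HIT | VC [8, 12]
  [11] addr=0x23 blk=8 s=0: VC-HIT | VC [14, 12]
  [12] addr=0x20 blk=8 s=0: L1-HIT | VC [14, 12]
  [13] addr=0x3a blk=14 s=0: VC-HIT | VC [8, 12]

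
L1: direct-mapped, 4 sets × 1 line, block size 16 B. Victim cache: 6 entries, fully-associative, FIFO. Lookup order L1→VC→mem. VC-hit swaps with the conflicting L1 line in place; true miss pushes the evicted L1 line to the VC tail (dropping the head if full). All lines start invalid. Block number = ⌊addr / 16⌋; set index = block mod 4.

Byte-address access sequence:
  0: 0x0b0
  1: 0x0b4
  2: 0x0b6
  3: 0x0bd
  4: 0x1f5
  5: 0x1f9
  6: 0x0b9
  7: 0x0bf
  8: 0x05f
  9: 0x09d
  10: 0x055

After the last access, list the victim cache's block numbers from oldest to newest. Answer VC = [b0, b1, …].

VC = [31, 9]

0: 0xb0 (blk 11, set 3) → MISS  vc=[]
1: 0xb4 (blk 11, set 3) → L1-HIT  vc=[]
2: 0xb6 (blk 11, set 3) → L1-HIT  vc=[]
3: 0xbd (blk 11, set 3) → L1-HIT  vc=[]
4: 0x1f5 (blk 31, set 3) → MISS  vc=[11]
5: 0x1f9 (blk 31, set 3) → L1-HIT  vc=[11]
6: 0xb9 (blk 11, set 3) → VC-HIT  vc=[31]
7: 0xbf (blk 11, set 3) → L1-HIT  vc=[31]
8: 0x5f (blk 5, set 1) → MISS  vc=[31]
9: 0x9d (blk 9, set 1) → MISS  vc=[31, 5]
10: 0x55 (blk 5, set 1) → VC-HIT  vc=[31, 9]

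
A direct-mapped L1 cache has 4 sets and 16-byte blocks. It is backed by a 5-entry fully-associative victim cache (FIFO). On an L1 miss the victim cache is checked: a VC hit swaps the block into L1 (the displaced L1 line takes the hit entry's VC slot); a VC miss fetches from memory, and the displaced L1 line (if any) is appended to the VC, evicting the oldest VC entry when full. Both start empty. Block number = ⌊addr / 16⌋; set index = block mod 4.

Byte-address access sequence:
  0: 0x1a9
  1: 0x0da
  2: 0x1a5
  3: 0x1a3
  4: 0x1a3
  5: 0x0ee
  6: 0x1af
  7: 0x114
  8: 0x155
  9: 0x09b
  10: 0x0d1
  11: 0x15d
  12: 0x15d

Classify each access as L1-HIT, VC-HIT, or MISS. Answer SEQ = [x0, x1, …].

SEQ = [MISS, MISS, L1-HIT, L1-HIT, L1-HIT, MISS, VC-HIT, MISS, MISS, MISS, VC-HIT, VC-HIT, L1-HIT]

#0 0x1a9→b26/s2 MISS; vc=[]
#1 0xda→b13/s1 MISS; vc=[]
#2 0x1a5→b26/s2 L1-HIT; vc=[]
#3 0x1a3→b26/s2 L1-HIT; vc=[]
#4 0x1a3→b26/s2 L1-HIT; vc=[]
#5 0xee→b14/s2 MISS; vc=[26]
#6 0x1af→b26/s2 VC-HIT; vc=[14]
#7 0x114→b17/s1 MISS; vc=[14,13]
#8 0x155→b21/s1 MISS; vc=[14,13,17]
#9 0x9b→b9/s1 MISS; vc=[14,13,17,21]
#10 0xd1→b13/s1 VC-HIT; vc=[14,9,17,21]
#11 0x15d→b21/s1 VC-HIT; vc=[14,9,17,13]
#12 0x15d→b21/s1 L1-HIT; vc=[14,9,17,13]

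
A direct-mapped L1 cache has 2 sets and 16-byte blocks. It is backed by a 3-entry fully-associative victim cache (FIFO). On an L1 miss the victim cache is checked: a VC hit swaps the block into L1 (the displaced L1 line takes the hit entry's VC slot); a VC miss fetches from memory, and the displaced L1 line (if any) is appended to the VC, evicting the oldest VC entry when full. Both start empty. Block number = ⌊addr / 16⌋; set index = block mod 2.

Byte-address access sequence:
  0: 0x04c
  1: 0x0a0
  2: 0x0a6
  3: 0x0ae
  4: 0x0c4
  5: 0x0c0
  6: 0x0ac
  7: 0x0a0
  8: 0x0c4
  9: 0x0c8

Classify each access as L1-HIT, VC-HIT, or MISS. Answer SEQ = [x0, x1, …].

0: 0x4c (blk 4, set 0) → MISS  vc=[]
1: 0xa0 (blk 10, set 0) → MISS  vc=[4]
2: 0xa6 (blk 10, set 0) → L1-HIT  vc=[4]
3: 0xae (blk 10, set 0) → L1-HIT  vc=[4]
4: 0xc4 (blk 12, set 0) → MISS  vc=[4, 10]
5: 0xc0 (blk 12, set 0) → L1-HIT  vc=[4, 10]
6: 0xac (blk 10, set 0) → VC-HIT  vc=[4, 12]
7: 0xa0 (blk 10, set 0) → L1-HIT  vc=[4, 12]
8: 0xc4 (blk 12, set 0) → VC-HIT  vc=[4, 10]
9: 0xc8 (blk 12, set 0) → L1-HIT  vc=[4, 10]

SEQ = [MISS, MISS, L1-HIT, L1-HIT, MISS, L1-HIT, VC-HIT, L1-HIT, VC-HIT, L1-HIT]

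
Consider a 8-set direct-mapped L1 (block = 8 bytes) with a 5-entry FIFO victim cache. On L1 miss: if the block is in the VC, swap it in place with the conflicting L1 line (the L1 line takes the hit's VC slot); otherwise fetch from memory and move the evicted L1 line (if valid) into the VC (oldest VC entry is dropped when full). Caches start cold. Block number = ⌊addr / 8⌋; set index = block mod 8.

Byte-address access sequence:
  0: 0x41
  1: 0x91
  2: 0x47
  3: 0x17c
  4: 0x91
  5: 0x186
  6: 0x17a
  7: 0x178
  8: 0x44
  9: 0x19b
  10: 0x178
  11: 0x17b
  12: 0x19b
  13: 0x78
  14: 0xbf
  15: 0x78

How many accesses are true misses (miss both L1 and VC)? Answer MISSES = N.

  [0] addr=0x41 blk=8 s=0: MISS | VC []
  [1] addr=0x91 blk=18 s=2: MISS | VC []
  [2] addr=0x47 blk=8 s=0: L1-HIT | VC []
  [3] addr=0x17c blk=47 s=7: MISS | VC []
  [4] addr=0x91 blk=18 s=2: L1-HIT | VC []
  [5] addr=0x186 blk=48 s=0: MISS | VC [8]
  [6] addr=0x17a blk=47 s=7: L1-HIT | VC [8]
  [7] addr=0x178 blk=47 s=7: L1-HIT | VC [8]
  [8] addr=0x44 blk=8 s=0: VC-HIT | VC [48]
  [9] addr=0x19b blk=51 s=3: MISS | VC [48]
  [10] addr=0x178 blk=47 s=7: L1-HIT | VC [48]
  [11] addr=0x17b blk=47 s=7: L1-HIT | VC [48]
  [12] addr=0x19b blk=51 s=3: L1-HIT | VC [48]
  [13] addr=0x78 blk=15 s=7: MISS | VC [48, 47]
  [14] addr=0xbf blk=23 s=7: MISS | VC [48, 47, 15]
  [15] addr=0x78 blk=15 s=7: VC-HIT | VC [48, 47, 23]

MISSES = 7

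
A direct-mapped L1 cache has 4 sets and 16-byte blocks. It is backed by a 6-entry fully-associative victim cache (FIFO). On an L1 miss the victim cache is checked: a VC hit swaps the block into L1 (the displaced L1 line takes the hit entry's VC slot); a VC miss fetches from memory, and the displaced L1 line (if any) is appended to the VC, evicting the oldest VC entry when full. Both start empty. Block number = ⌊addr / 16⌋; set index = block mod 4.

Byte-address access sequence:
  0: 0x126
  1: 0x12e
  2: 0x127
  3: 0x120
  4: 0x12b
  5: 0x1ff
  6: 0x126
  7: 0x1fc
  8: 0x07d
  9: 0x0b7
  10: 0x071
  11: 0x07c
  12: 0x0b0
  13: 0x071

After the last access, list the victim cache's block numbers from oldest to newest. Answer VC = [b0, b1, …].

VC = [31, 11]

0: 0x126 (blk 18, set 2) → MISS  vc=[]
1: 0x12e (blk 18, set 2) → L1-HIT  vc=[]
2: 0x127 (blk 18, set 2) → L1-HIT  vc=[]
3: 0x120 (blk 18, set 2) → L1-HIT  vc=[]
4: 0x12b (blk 18, set 2) → L1-HIT  vc=[]
5: 0x1ff (blk 31, set 3) → MISS  vc=[]
6: 0x126 (blk 18, set 2) → L1-HIT  vc=[]
7: 0x1fc (blk 31, set 3) → L1-HIT  vc=[]
8: 0x7d (blk 7, set 3) → MISS  vc=[31]
9: 0xb7 (blk 11, set 3) → MISS  vc=[31, 7]
10: 0x71 (blk 7, set 3) → VC-HIT  vc=[31, 11]
11: 0x7c (blk 7, set 3) → L1-HIT  vc=[31, 11]
12: 0xb0 (blk 11, set 3) → VC-HIT  vc=[31, 7]
13: 0x71 (blk 7, set 3) → VC-HIT  vc=[31, 11]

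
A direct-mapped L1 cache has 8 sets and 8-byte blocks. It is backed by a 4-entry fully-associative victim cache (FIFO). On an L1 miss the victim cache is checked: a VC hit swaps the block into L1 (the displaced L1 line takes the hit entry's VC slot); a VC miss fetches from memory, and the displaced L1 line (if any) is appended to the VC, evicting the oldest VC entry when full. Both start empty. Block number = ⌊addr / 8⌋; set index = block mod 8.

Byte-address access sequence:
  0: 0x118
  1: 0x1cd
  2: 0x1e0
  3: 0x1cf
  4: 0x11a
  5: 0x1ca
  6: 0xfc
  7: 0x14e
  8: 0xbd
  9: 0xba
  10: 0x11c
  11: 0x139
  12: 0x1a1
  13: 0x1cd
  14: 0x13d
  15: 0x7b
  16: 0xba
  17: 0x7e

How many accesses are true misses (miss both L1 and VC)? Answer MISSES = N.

MISSES = 9

#0 0x118→b35/s3 MISS; vc=[]
#1 0x1cd→b57/s1 MISS; vc=[]
#2 0x1e0→b60/s4 MISS; vc=[]
#3 0x1cf→b57/s1 L1-HIT; vc=[]
#4 0x11a→b35/s3 L1-HIT; vc=[]
#5 0x1ca→b57/s1 L1-HIT; vc=[]
#6 0xfc→b31/s7 MISS; vc=[]
#7 0x14e→b41/s1 MISS; vc=[57]
#8 0xbd→b23/s7 MISS; vc=[57,31]
#9 0xba→b23/s7 L1-HIT; vc=[57,31]
#10 0x11c→b35/s3 L1-HIT; vc=[57,31]
#11 0x139→b39/s7 MISS; vc=[57,31,23]
#12 0x1a1→b52/s4 MISS; vc=[57,31,23,60]
#13 0x1cd→b57/s1 VC-HIT; vc=[41,31,23,60]
#14 0x13d→b39/s7 L1-HIT; vc=[41,31,23,60]
#15 0x7b→b15/s7 MISS; vc=[31,23,60,39]
#16 0xba→b23/s7 VC-HIT; vc=[31,15,60,39]
#17 0x7e→b15/s7 VC-HIT; vc=[31,23,60,39]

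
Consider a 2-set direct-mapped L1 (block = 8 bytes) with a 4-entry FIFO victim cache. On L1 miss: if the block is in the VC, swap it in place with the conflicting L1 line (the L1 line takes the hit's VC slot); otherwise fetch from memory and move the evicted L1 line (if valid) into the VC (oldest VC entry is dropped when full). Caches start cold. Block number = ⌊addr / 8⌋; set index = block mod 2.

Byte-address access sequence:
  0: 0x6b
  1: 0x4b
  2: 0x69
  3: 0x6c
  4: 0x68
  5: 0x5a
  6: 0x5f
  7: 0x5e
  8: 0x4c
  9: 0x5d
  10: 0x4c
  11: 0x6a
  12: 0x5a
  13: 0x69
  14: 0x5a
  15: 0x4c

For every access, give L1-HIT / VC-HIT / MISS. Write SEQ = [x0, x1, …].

SEQ = [MISS, MISS, VC-HIT, L1-HIT, L1-HIT, MISS, L1-HIT, L1-HIT, VC-HIT, VC-HIT, VC-HIT, VC-HIT, VC-HIT, VC-HIT, VC-HIT, VC-HIT]

0: 0x6b (blk 13, set 1) → MISS  vc=[]
1: 0x4b (blk 9, set 1) → MISS  vc=[13]
2: 0x69 (blk 13, set 1) → VC-HIT  vc=[9]
3: 0x6c (blk 13, set 1) → L1-HIT  vc=[9]
4: 0x68 (blk 13, set 1) → L1-HIT  vc=[9]
5: 0x5a (blk 11, set 1) → MISS  vc=[9, 13]
6: 0x5f (blk 11, set 1) → L1-HIT  vc=[9, 13]
7: 0x5e (blk 11, set 1) → L1-HIT  vc=[9, 13]
8: 0x4c (blk 9, set 1) → VC-HIT  vc=[11, 13]
9: 0x5d (blk 11, set 1) → VC-HIT  vc=[9, 13]
10: 0x4c (blk 9, set 1) → VC-HIT  vc=[11, 13]
11: 0x6a (blk 13, set 1) → VC-HIT  vc=[11, 9]
12: 0x5a (blk 11, set 1) → VC-HIT  vc=[13, 9]
13: 0x69 (blk 13, set 1) → VC-HIT  vc=[11, 9]
14: 0x5a (blk 11, set 1) → VC-HIT  vc=[13, 9]
15: 0x4c (blk 9, set 1) → VC-HIT  vc=[13, 11]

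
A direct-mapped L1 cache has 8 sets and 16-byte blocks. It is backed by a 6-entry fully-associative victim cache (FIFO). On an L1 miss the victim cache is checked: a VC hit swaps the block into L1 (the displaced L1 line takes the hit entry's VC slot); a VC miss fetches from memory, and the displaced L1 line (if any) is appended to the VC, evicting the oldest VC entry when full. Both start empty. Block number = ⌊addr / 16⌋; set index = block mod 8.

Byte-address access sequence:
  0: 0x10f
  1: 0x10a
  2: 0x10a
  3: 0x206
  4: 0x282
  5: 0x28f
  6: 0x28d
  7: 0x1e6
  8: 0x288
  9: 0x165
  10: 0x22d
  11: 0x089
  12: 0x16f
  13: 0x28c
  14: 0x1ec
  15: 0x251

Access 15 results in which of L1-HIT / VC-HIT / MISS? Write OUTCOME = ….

OUTCOME = MISS

0: 0x10f (blk 16, set 0) → MISS  vc=[]
1: 0x10a (blk 16, set 0) → L1-HIT  vc=[]
2: 0x10a (blk 16, set 0) → L1-HIT  vc=[]
3: 0x206 (blk 32, set 0) → MISS  vc=[16]
4: 0x282 (blk 40, set 0) → MISS  vc=[16, 32]
5: 0x28f (blk 40, set 0) → L1-HIT  vc=[16, 32]
6: 0x28d (blk 40, set 0) → L1-HIT  vc=[16, 32]
7: 0x1e6 (blk 30, set 6) → MISS  vc=[16, 32]
8: 0x288 (blk 40, set 0) → L1-HIT  vc=[16, 32]
9: 0x165 (blk 22, set 6) → MISS  vc=[16, 32, 30]
10: 0x22d (blk 34, set 2) → MISS  vc=[16, 32, 30]
11: 0x89 (blk 8, set 0) → MISS  vc=[16, 32, 30, 40]
12: 0x16f (blk 22, set 6) → L1-HIT  vc=[16, 32, 30, 40]
13: 0x28c (blk 40, set 0) → VC-HIT  vc=[16, 32, 30, 8]
14: 0x1ec (blk 30, set 6) → VC-HIT  vc=[16, 32, 22, 8]
15: 0x251 (blk 37, set 5) → MISS  vc=[16, 32, 22, 8]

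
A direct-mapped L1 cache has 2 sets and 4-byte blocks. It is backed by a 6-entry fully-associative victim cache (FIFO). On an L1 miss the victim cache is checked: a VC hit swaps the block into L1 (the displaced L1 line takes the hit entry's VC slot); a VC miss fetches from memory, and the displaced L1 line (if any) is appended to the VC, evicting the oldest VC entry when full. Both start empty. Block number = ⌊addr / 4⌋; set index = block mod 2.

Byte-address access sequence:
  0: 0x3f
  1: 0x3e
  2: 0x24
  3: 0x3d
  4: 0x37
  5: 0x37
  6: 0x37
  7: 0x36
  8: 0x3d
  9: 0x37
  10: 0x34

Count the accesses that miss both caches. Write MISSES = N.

MISSES = 3

0: 0x3f (blk 15, set 1) → MISS  vc=[]
1: 0x3e (blk 15, set 1) → L1-HIT  vc=[]
2: 0x24 (blk 9, set 1) → MISS  vc=[15]
3: 0x3d (blk 15, set 1) → VC-HIT  vc=[9]
4: 0x37 (blk 13, set 1) → MISS  vc=[9, 15]
5: 0x37 (blk 13, set 1) → L1-HIT  vc=[9, 15]
6: 0x37 (blk 13, set 1) → L1-HIT  vc=[9, 15]
7: 0x36 (blk 13, set 1) → L1-HIT  vc=[9, 15]
8: 0x3d (blk 15, set 1) → VC-HIT  vc=[9, 13]
9: 0x37 (blk 13, set 1) → VC-HIT  vc=[9, 15]
10: 0x34 (blk 13, set 1) → L1-HIT  vc=[9, 15]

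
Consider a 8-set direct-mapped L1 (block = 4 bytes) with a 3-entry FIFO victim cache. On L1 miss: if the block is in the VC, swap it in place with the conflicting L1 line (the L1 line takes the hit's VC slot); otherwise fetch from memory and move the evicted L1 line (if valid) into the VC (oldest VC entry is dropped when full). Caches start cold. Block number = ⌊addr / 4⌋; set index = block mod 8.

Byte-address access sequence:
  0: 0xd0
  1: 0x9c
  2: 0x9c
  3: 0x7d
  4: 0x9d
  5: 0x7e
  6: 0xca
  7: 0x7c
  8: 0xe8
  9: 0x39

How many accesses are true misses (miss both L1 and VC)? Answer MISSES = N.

  [0] addr=0xd0 blk=52 s=4: MISS | VC []
  [1] addr=0x9c blk=39 s=7: MISS | VC []
  [2] addr=0x9c blk=39 s=7: L1-HIT | VC []
  [3] addr=0x7d blk=31 s=7: MISS | VC [39]
  [4] addr=0x9d blk=39 s=7: VC-HIT | VC [31]
  [5] addr=0x7e blk=31 s=7: VC-HIT | VC [39]
  [6] addr=0xca blk=50 s=2: MISS | VC [39]
  [7] addr=0x7c blk=31 s=7: L1-HIT | VC [39]
  [8] addr=0xe8 blk=58 s=2: MISS | VC [39, 50]
  [9] addr=0x39 blk=14 s=6: MISS | VC [39, 50]

MISSES = 6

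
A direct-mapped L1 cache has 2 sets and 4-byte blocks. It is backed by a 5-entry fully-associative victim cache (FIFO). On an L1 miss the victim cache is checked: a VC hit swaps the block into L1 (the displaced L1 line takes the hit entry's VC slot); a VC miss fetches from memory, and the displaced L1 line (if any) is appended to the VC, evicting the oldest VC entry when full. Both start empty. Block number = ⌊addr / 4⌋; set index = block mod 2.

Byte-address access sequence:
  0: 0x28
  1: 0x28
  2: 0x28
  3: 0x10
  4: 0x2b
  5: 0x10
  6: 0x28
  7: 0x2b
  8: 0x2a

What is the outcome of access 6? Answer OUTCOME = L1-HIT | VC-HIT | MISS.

  [0] addr=0x28 blk=10 s=0: MISS | VC []
  [1] addr=0x28 blk=10 s=0: L1-HIT | VC []
  [2] addr=0x28 blk=10 s=0: L1-HIT | VC []
  [3] addr=0x10 blk=4 s=0: MISS | VC [10]
  [4] addr=0x2b blk=10 s=0: VC-HIT | VC [4]
  [5] addr=0x10 blk=4 s=0: VC-HIT | VC [10]
  [6] addr=0x28 blk=10 s=0: VC-HIT | VC [4]
  [7] addr=0x2b blk=10 s=0: L1-HIT | VC [4]
  [8] addr=0x2a blk=10 s=0: L1-HIT | VC [4]

OUTCOME = VC-HIT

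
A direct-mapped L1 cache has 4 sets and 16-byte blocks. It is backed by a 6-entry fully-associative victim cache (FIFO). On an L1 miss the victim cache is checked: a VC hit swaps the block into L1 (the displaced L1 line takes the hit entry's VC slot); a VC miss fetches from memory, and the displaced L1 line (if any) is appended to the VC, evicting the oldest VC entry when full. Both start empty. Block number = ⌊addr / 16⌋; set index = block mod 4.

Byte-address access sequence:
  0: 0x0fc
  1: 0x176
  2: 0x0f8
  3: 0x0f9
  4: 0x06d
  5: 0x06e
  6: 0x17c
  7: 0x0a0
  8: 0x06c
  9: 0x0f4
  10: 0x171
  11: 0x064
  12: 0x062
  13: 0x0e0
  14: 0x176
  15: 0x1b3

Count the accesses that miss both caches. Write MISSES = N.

0: 0xfc (blk 15, set 3) → MISS  vc=[]
1: 0x176 (blk 23, set 3) → MISS  vc=[15]
2: 0xf8 (blk 15, set 3) → VC-HIT  vc=[23]
3: 0xf9 (blk 15, set 3) → L1-HIT  vc=[23]
4: 0x6d (blk 6, set 2) → MISS  vc=[23]
5: 0x6e (blk 6, set 2) → L1-HIT  vc=[23]
6: 0x17c (blk 23, set 3) → VC-HIT  vc=[15]
7: 0xa0 (blk 10, set 2) → MISS  vc=[15, 6]
8: 0x6c (blk 6, set 2) → VC-HIT  vc=[15, 10]
9: 0xf4 (blk 15, set 3) → VC-HIT  vc=[23, 10]
10: 0x171 (blk 23, set 3) → VC-HIT  vc=[15, 10]
11: 0x64 (blk 6, set 2) → L1-HIT  vc=[15, 10]
12: 0x62 (blk 6, set 2) → L1-HIT  vc=[15, 10]
13: 0xe0 (blk 14, set 2) → MISS  vc=[15, 10, 6]
14: 0x176 (blk 23, set 3) → L1-HIT  vc=[15, 10, 6]
15: 0x1b3 (blk 27, set 3) → MISS  vc=[15, 10, 6, 23]

MISSES = 6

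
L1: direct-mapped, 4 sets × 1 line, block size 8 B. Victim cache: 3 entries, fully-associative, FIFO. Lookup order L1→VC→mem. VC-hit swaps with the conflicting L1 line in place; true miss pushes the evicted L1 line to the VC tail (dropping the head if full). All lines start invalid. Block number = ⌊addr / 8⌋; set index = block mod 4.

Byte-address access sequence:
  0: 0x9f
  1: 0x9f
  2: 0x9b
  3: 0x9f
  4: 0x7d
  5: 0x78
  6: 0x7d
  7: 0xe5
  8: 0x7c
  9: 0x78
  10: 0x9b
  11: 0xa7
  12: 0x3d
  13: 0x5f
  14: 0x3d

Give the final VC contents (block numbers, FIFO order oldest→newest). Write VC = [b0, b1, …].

0: 0x9f (blk 19, set 3) → MISS  vc=[]
1: 0x9f (blk 19, set 3) → L1-HIT  vc=[]
2: 0x9b (blk 19, set 3) → L1-HIT  vc=[]
3: 0x9f (blk 19, set 3) → L1-HIT  vc=[]
4: 0x7d (blk 15, set 3) → MISS  vc=[19]
5: 0x78 (blk 15, set 3) → L1-HIT  vc=[19]
6: 0x7d (blk 15, set 3) → L1-HIT  vc=[19]
7: 0xe5 (blk 28, set 0) → MISS  vc=[19]
8: 0x7c (blk 15, set 3) → L1-HIT  vc=[19]
9: 0x78 (blk 15, set 3) → L1-HIT  vc=[19]
10: 0x9b (blk 19, set 3) → VC-HIT  vc=[15]
11: 0xa7 (blk 20, set 0) → MISS  vc=[15, 28]
12: 0x3d (blk 7, set 3) → MISS  vc=[15, 28, 19]
13: 0x5f (blk 11, set 3) → MISS  vc=[28, 19, 7]
14: 0x3d (blk 7, set 3) → VC-HIT  vc=[28, 19, 11]

VC = [28, 19, 11]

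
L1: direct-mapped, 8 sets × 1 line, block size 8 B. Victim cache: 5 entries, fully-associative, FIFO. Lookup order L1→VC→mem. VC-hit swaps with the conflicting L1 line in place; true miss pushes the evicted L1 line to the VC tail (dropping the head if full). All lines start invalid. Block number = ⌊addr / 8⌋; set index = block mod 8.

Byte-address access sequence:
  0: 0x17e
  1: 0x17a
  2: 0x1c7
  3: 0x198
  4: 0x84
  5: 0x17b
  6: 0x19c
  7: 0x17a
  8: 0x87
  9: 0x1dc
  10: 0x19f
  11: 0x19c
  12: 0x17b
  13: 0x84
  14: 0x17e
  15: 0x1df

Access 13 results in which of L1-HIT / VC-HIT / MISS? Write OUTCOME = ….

OUTCOME = L1-HIT

  [0] addr=0x17e blk=47 s=7: MISS | VC []
  [1] addr=0x17a blk=47 s=7: L1-HIT | VC []
  [2] addr=0x1c7 blk=56 s=0: MISS | VC []
  [3] addr=0x198 blk=51 s=3: MISS | VC []
  [4] addr=0x84 blk=16 s=0: MISS | VC [56]
  [5] addr=0x17b blk=47 s=7: L1-HIT | VC [56]
  [6] addr=0x19c blk=51 s=3: L1-HIT | VC [56]
  [7] addr=0x17a blk=47 s=7: L1-HIT | VC [56]
  [8] addr=0x87 blk=16 s=0: L1-HIT | VC [56]
  [9] addr=0x1dc blk=59 s=3: MISS | VC [56, 51]
  [10] addr=0x19f blk=51 s=3: VC-HIT | VC [56, 59]
  [11] addr=0x19c blk=51 s=3: L1-HIT | VC [56, 59]
  [12] addr=0x17b blk=47 s=7: L1-HIT | VC [56, 59]
  [13] addr=0x84 blk=16 s=0: L1-HIT | VC [56, 59]
  [14] addr=0x17e blk=47 s=7: L1-HIT | VC [56, 59]
  [15] addr=0x1df blk=59 s=3: VC-HIT | VC [56, 51]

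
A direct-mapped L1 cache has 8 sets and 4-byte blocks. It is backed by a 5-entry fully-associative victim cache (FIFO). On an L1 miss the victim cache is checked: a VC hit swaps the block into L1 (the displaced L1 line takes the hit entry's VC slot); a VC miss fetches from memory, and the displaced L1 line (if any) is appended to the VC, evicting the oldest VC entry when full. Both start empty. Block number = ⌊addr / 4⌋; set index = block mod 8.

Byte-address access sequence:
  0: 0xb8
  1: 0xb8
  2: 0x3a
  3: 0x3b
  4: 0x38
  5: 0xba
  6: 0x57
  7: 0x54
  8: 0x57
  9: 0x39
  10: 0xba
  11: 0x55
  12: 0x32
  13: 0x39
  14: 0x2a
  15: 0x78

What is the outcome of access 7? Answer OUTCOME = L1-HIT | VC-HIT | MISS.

#0 0xb8→b46/s6 MISS; vc=[]
#1 0xb8→b46/s6 L1-HIT; vc=[]
#2 0x3a→b14/s6 MISS; vc=[46]
#3 0x3b→b14/s6 L1-HIT; vc=[46]
#4 0x38→b14/s6 L1-HIT; vc=[46]
#5 0xba→b46/s6 VC-HIT; vc=[14]
#6 0x57→b21/s5 MISS; vc=[14]
#7 0x54→b21/s5 L1-HIT; vc=[14]
#8 0x57→b21/s5 L1-HIT; vc=[14]
#9 0x39→b14/s6 VC-HIT; vc=[46]
#10 0xba→b46/s6 VC-HIT; vc=[14]
#11 0x55→b21/s5 L1-HIT; vc=[14]
#12 0x32→b12/s4 MISS; vc=[14]
#13 0x39→b14/s6 VC-HIT; vc=[46]
#14 0x2a→b10/s2 MISS; vc=[46]
#15 0x78→b30/s6 MISS; vc=[46,14]

OUTCOME = L1-HIT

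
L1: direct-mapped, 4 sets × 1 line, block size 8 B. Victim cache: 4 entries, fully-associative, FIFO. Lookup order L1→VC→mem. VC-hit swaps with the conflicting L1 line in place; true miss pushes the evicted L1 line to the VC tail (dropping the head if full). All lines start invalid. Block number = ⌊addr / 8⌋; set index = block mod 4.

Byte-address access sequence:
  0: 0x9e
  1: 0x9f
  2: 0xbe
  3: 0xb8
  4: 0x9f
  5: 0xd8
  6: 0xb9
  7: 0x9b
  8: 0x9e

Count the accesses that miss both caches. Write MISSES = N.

#0 0x9e→b19/s3 MISS; vc=[]
#1 0x9f→b19/s3 L1-HIT; vc=[]
#2 0xbe→b23/s3 MISS; vc=[19]
#3 0xb8→b23/s3 L1-HIT; vc=[19]
#4 0x9f→b19/s3 VC-HIT; vc=[23]
#5 0xd8→b27/s3 MISS; vc=[23,19]
#6 0xb9→b23/s3 VC-HIT; vc=[27,19]
#7 0x9b→b19/s3 VC-HIT; vc=[27,23]
#8 0x9e→b19/s3 L1-HIT; vc=[27,23]

MISSES = 3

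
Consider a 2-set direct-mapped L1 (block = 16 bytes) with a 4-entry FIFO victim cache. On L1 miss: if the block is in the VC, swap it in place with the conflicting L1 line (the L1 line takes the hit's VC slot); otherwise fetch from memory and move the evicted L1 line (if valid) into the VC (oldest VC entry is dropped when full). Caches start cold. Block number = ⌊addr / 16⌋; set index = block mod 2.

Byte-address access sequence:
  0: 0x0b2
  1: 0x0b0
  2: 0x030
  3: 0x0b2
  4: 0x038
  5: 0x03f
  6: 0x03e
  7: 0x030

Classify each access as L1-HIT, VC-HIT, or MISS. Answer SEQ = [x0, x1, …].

#0 0xb2→b11/s1 MISS; vc=[]
#1 0xb0→b11/s1 L1-HIT; vc=[]
#2 0x30→b3/s1 MISS; vc=[11]
#3 0xb2→b11/s1 VC-HIT; vc=[3]
#4 0x38→b3/s1 VC-HIT; vc=[11]
#5 0x3f→b3/s1 L1-HIT; vc=[11]
#6 0x3e→b3/s1 L1-HIT; vc=[11]
#7 0x30→b3/s1 L1-HIT; vc=[11]

SEQ = [MISS, L1-HIT, MISS, VC-HIT, VC-HIT, L1-HIT, L1-HIT, L1-HIT]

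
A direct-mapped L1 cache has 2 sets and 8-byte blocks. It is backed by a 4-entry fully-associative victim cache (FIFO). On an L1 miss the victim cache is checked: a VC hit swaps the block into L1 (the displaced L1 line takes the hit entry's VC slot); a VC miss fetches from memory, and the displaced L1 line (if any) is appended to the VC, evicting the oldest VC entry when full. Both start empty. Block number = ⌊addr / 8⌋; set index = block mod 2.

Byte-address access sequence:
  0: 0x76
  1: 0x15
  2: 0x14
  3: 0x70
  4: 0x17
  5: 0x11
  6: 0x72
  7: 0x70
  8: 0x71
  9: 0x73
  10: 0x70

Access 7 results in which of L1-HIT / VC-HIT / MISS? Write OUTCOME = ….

OUTCOME = L1-HIT

0: 0x76 (blk 14, set 0) → MISS  vc=[]
1: 0x15 (blk 2, set 0) → MISS  vc=[14]
2: 0x14 (blk 2, set 0) → L1-HIT  vc=[14]
3: 0x70 (blk 14, set 0) → VC-HIT  vc=[2]
4: 0x17 (blk 2, set 0) → VC-HIT  vc=[14]
5: 0x11 (blk 2, set 0) → L1-HIT  vc=[14]
6: 0x72 (blk 14, set 0) → VC-HIT  vc=[2]
7: 0x70 (blk 14, set 0) → L1-HIT  vc=[2]
8: 0x71 (blk 14, set 0) → L1-HIT  vc=[2]
9: 0x73 (blk 14, set 0) → L1-HIT  vc=[2]
10: 0x70 (blk 14, set 0) → L1-HIT  vc=[2]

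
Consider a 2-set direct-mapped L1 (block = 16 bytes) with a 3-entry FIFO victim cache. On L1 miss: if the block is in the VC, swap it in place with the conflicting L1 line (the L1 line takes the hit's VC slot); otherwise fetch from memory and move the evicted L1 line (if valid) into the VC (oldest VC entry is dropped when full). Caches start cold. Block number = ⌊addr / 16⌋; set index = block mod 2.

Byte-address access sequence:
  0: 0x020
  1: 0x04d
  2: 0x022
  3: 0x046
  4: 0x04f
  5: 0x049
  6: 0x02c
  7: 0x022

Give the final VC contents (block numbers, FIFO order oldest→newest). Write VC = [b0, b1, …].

VC = [4]

0: 0x20 (blk 2, set 0) → MISS  vc=[]
1: 0x4d (blk 4, set 0) → MISS  vc=[2]
2: 0x22 (blk 2, set 0) → VC-HIT  vc=[4]
3: 0x46 (blk 4, set 0) → VC-HIT  vc=[2]
4: 0x4f (blk 4, set 0) → L1-HIT  vc=[2]
5: 0x49 (blk 4, set 0) → L1-HIT  vc=[2]
6: 0x2c (blk 2, set 0) → VC-HIT  vc=[4]
7: 0x22 (blk 2, set 0) → L1-HIT  vc=[4]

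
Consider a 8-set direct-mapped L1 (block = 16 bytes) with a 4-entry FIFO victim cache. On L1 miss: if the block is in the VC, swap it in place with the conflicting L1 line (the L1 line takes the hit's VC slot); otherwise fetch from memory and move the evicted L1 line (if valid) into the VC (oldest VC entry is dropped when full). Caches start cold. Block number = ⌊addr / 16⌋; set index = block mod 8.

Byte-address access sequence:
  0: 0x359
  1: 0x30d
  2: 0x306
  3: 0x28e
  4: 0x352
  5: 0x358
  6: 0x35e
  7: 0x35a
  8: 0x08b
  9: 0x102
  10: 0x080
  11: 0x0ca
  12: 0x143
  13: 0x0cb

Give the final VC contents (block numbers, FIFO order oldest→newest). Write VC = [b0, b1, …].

  [0] addr=0x359 blk=53 s=5: MISS | VC []
  [1] addr=0x30d blk=48 s=0: MISS | VC []
  [2] addr=0x306 blk=48 s=0: L1-HIT | VC []
  [3] addr=0x28e blk=40 s=0: MISS | VC [48]
  [4] addr=0x352 blk=53 s=5: L1-HIT | VC [48]
  [5] addr=0x358 blk=53 s=5: L1-HIT | VC [48]
  [6] addr=0x35e blk=53 s=5: L1-HIT | VC [48]
  [7] addr=0x35a blk=53 s=5: L1-HIT | VC [48]
  [8] addr=0x8b blk=8 s=0: MISS | VC [48, 40]
  [9] addr=0x102 blk=16 s=0: MISS | VC [48, 40, 8]
  [10] addr=0x80 blk=8 s=0: VC-HIT | VC [48, 40, 16]
  [11] addr=0xca blk=12 s=4: MISS | VC [48, 40, 16]
  [12] addr=0x143 blk=20 s=4: MISS | VC [48, 40, 16, 12]
  [13] addr=0xcb blk=12 s=4: VC-HIT | VC [48, 40, 16, 20]

VC = [48, 40, 16, 20]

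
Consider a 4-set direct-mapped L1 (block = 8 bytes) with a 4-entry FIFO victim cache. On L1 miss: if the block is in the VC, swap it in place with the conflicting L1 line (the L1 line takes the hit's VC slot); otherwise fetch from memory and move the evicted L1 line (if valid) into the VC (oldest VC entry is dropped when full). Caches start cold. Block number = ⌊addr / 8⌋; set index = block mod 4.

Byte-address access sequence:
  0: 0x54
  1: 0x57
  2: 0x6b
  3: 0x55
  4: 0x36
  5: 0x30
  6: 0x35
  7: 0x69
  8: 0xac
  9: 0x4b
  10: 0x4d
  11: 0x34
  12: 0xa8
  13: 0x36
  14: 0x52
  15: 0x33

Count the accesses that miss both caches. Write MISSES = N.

0: 0x54 (blk 10, set 2) → MISS  vc=[]
1: 0x57 (blk 10, set 2) → L1-HIT  vc=[]
2: 0x6b (blk 13, set 1) → MISS  vc=[]
3: 0x55 (blk 10, set 2) → L1-HIT  vc=[]
4: 0x36 (blk 6, set 2) → MISS  vc=[10]
5: 0x30 (blk 6, set 2) → L1-HIT  vc=[10]
6: 0x35 (blk 6, set 2) → L1-HIT  vc=[10]
7: 0x69 (blk 13, set 1) → L1-HIT  vc=[10]
8: 0xac (blk 21, set 1) → MISS  vc=[10, 13]
9: 0x4b (blk 9, set 1) → MISS  vc=[10, 13, 21]
10: 0x4d (blk 9, set 1) → L1-HIT  vc=[10, 13, 21]
11: 0x34 (blk 6, set 2) → L1-HIT  vc=[10, 13, 21]
12: 0xa8 (blk 21, set 1) → VC-HIT  vc=[10, 13, 9]
13: 0x36 (blk 6, set 2) → L1-HIT  vc=[10, 13, 9]
14: 0x52 (blk 10, set 2) → VC-HIT  vc=[6, 13, 9]
15: 0x33 (blk 6, set 2) → VC-HIT  vc=[10, 13, 9]

MISSES = 5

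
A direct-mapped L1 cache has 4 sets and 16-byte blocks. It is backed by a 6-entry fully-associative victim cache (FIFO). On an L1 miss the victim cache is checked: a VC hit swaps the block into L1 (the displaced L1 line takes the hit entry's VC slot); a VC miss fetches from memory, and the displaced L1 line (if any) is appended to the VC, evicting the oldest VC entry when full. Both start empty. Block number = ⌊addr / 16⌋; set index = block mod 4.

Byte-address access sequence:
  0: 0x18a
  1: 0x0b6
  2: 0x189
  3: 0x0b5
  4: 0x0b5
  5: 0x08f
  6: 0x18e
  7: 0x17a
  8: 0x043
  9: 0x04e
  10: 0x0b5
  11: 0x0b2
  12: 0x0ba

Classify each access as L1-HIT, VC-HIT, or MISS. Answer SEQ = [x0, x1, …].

SEQ = [MISS, MISS, L1-HIT, L1-HIT, L1-HIT, MISS, VC-HIT, MISS, MISS, L1-HIT, VC-HIT, L1-HIT, L1-HIT]

0: 0x18a (blk 24, set 0) → MISS  vc=[]
1: 0xb6 (blk 11, set 3) → MISS  vc=[]
2: 0x189 (blk 24, set 0) → L1-HIT  vc=[]
3: 0xb5 (blk 11, set 3) → L1-HIT  vc=[]
4: 0xb5 (blk 11, set 3) → L1-HIT  vc=[]
5: 0x8f (blk 8, set 0) → MISS  vc=[24]
6: 0x18e (blk 24, set 0) → VC-HIT  vc=[8]
7: 0x17a (blk 23, set 3) → MISS  vc=[8, 11]
8: 0x43 (blk 4, set 0) → MISS  vc=[8, 11, 24]
9: 0x4e (blk 4, set 0) → L1-HIT  vc=[8, 11, 24]
10: 0xb5 (blk 11, set 3) → VC-HIT  vc=[8, 23, 24]
11: 0xb2 (blk 11, set 3) → L1-HIT  vc=[8, 23, 24]
12: 0xba (blk 11, set 3) → L1-HIT  vc=[8, 23, 24]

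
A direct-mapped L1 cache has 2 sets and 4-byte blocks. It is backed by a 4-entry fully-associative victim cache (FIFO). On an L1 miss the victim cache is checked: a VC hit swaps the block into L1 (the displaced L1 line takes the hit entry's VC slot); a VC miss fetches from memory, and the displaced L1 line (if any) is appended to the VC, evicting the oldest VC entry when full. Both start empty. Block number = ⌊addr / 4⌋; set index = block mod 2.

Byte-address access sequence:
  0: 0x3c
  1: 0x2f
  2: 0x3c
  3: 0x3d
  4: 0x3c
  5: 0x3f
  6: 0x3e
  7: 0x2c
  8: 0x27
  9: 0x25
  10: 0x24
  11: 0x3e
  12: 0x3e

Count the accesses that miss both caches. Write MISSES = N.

MISSES = 3

0: 0x3c (blk 15, set 1) → MISS  vc=[]
1: 0x2f (blk 11, set 1) → MISS  vc=[15]
2: 0x3c (blk 15, set 1) → VC-HIT  vc=[11]
3: 0x3d (blk 15, set 1) → L1-HIT  vc=[11]
4: 0x3c (blk 15, set 1) → L1-HIT  vc=[11]
5: 0x3f (blk 15, set 1) → L1-HIT  vc=[11]
6: 0x3e (blk 15, set 1) → L1-HIT  vc=[11]
7: 0x2c (blk 11, set 1) → VC-HIT  vc=[15]
8: 0x27 (blk 9, set 1) → MISS  vc=[15, 11]
9: 0x25 (blk 9, set 1) → L1-HIT  vc=[15, 11]
10: 0x24 (blk 9, set 1) → L1-HIT  vc=[15, 11]
11: 0x3e (blk 15, set 1) → VC-HIT  vc=[9, 11]
12: 0x3e (blk 15, set 1) → L1-HIT  vc=[9, 11]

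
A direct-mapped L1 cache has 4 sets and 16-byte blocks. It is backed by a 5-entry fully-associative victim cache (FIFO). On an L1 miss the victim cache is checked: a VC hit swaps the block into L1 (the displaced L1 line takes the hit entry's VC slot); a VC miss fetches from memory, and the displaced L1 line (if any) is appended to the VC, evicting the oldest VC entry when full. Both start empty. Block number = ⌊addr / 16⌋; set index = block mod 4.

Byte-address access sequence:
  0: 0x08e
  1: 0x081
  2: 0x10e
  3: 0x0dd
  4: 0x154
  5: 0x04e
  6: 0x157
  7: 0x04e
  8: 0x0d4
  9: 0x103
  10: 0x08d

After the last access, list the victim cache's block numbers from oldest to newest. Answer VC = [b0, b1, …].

#0 0x8e→b8/s0 MISS; vc=[]
#1 0x81→b8/s0 L1-HIT; vc=[]
#2 0x10e→b16/s0 MISS; vc=[8]
#3 0xdd→b13/s1 MISS; vc=[8]
#4 0x154→b21/s1 MISS; vc=[8,13]
#5 0x4e→b4/s0 MISS; vc=[8,13,16]
#6 0x157→b21/s1 L1-HIT; vc=[8,13,16]
#7 0x4e→b4/s0 L1-HIT; vc=[8,13,16]
#8 0xd4→b13/s1 VC-HIT; vc=[8,21,16]
#9 0x103→b16/s0 VC-HIT; vc=[8,21,4]
#10 0x8d→b8/s0 VC-HIT; vc=[16,21,4]

VC = [16, 21, 4]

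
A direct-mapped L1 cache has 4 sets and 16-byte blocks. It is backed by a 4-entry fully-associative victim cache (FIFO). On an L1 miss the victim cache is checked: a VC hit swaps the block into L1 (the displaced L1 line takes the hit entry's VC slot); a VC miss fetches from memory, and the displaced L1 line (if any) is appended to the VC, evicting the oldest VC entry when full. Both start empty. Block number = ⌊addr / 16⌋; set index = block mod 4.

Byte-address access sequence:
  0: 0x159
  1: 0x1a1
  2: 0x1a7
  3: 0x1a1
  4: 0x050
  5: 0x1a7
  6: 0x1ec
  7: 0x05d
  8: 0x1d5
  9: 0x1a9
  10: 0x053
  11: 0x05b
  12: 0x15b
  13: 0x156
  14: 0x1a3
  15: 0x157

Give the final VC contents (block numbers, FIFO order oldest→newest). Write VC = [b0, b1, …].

VC = [5, 30, 29]

0: 0x159 (blk 21, set 1) → MISS  vc=[]
1: 0x1a1 (blk 26, set 2) → MISS  vc=[]
2: 0x1a7 (blk 26, set 2) → L1-HIT  vc=[]
3: 0x1a1 (blk 26, set 2) → L1-HIT  vc=[]
4: 0x50 (blk 5, set 1) → MISS  vc=[21]
5: 0x1a7 (blk 26, set 2) → L1-HIT  vc=[21]
6: 0x1ec (blk 30, set 2) → MISS  vc=[21, 26]
7: 0x5d (blk 5, set 1) → L1-HIT  vc=[21, 26]
8: 0x1d5 (blk 29, set 1) → MISS  vc=[21, 26, 5]
9: 0x1a9 (blk 26, set 2) → VC-HIT  vc=[21, 30, 5]
10: 0x53 (blk 5, set 1) → VC-HIT  vc=[21, 30, 29]
11: 0x5b (blk 5, set 1) → L1-HIT  vc=[21, 30, 29]
12: 0x15b (blk 21, set 1) → VC-HIT  vc=[5, 30, 29]
13: 0x156 (blk 21, set 1) → L1-HIT  vc=[5, 30, 29]
14: 0x1a3 (blk 26, set 2) → L1-HIT  vc=[5, 30, 29]
15: 0x157 (blk 21, set 1) → L1-HIT  vc=[5, 30, 29]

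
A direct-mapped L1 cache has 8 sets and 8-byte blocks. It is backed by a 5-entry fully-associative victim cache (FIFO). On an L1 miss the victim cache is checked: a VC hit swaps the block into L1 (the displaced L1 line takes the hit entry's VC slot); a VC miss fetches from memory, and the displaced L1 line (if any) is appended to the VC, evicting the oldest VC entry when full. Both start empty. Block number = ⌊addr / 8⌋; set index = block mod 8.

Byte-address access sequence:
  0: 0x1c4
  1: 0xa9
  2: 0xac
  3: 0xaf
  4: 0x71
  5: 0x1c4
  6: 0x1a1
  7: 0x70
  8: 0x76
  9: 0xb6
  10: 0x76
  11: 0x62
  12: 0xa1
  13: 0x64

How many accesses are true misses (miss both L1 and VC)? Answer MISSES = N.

0: 0x1c4 (blk 56, set 0) → MISS  vc=[]
1: 0xa9 (blk 21, set 5) → MISS  vc=[]
2: 0xac (blk 21, set 5) → L1-HIT  vc=[]
3: 0xaf (blk 21, set 5) → L1-HIT  vc=[]
4: 0x71 (blk 14, set 6) → MISS  vc=[]
5: 0x1c4 (blk 56, set 0) → L1-HIT  vc=[]
6: 0x1a1 (blk 52, set 4) → MISS  vc=[]
7: 0x70 (blk 14, set 6) → L1-HIT  vc=[]
8: 0x76 (blk 14, set 6) → L1-HIT  vc=[]
9: 0xb6 (blk 22, set 6) → MISS  vc=[14]
10: 0x76 (blk 14, set 6) → VC-HIT  vc=[22]
11: 0x62 (blk 12, set 4) → MISS  vc=[22, 52]
12: 0xa1 (blk 20, set 4) → MISS  vc=[22, 52, 12]
13: 0x64 (blk 12, set 4) → VC-HIT  vc=[22, 52, 20]

MISSES = 7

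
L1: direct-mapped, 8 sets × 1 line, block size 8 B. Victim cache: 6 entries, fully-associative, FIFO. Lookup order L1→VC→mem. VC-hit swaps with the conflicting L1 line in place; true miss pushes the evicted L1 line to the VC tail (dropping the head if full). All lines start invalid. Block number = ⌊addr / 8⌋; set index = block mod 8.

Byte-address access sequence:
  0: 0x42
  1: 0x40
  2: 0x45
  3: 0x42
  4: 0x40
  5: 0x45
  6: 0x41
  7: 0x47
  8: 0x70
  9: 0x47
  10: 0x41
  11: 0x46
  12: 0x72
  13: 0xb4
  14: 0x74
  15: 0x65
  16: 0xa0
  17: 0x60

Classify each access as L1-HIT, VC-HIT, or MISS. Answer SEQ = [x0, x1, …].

SEQ = [MISS, L1-HIT, L1-HIT, L1-HIT, L1-HIT, L1-HIT, L1-HIT, L1-HIT, MISS, L1-HIT, L1-HIT, L1-HIT, L1-HIT, MISS, VC-HIT, MISS, MISS, VC-HIT]

#0 0x42→b8/s0 MISS; vc=[]
#1 0x40→b8/s0 L1-HIT; vc=[]
#2 0x45→b8/s0 L1-HIT; vc=[]
#3 0x42→b8/s0 L1-HIT; vc=[]
#4 0x40→b8/s0 L1-HIT; vc=[]
#5 0x45→b8/s0 L1-HIT; vc=[]
#6 0x41→b8/s0 L1-HIT; vc=[]
#7 0x47→b8/s0 L1-HIT; vc=[]
#8 0x70→b14/s6 MISS; vc=[]
#9 0x47→b8/s0 L1-HIT; vc=[]
#10 0x41→b8/s0 L1-HIT; vc=[]
#11 0x46→b8/s0 L1-HIT; vc=[]
#12 0x72→b14/s6 L1-HIT; vc=[]
#13 0xb4→b22/s6 MISS; vc=[14]
#14 0x74→b14/s6 VC-HIT; vc=[22]
#15 0x65→b12/s4 MISS; vc=[22]
#16 0xa0→b20/s4 MISS; vc=[22,12]
#17 0x60→b12/s4 VC-HIT; vc=[22,20]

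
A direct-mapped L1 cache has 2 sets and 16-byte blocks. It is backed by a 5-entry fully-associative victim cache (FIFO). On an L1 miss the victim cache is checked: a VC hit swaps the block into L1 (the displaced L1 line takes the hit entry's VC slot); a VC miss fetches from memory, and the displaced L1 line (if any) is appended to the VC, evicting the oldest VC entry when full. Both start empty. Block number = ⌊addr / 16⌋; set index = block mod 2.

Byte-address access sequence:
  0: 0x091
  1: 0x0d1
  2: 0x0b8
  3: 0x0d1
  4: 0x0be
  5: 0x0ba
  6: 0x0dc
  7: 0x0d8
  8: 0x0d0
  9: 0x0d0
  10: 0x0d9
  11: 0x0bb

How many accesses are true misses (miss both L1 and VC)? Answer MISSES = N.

MISSES = 3

#0 0x91→b9/s1 MISS; vc=[]
#1 0xd1→b13/s1 MISS; vc=[9]
#2 0xb8→b11/s1 MISS; vc=[9,13]
#3 0xd1→b13/s1 VC-HIT; vc=[9,11]
#4 0xbe→b11/s1 VC-HIT; vc=[9,13]
#5 0xba→b11/s1 L1-HIT; vc=[9,13]
#6 0xdc→b13/s1 VC-HIT; vc=[9,11]
#7 0xd8→b13/s1 L1-HIT; vc=[9,11]
#8 0xd0→b13/s1 L1-HIT; vc=[9,11]
#9 0xd0→b13/s1 L1-HIT; vc=[9,11]
#10 0xd9→b13/s1 L1-HIT; vc=[9,11]
#11 0xbb→b11/s1 VC-HIT; vc=[9,13]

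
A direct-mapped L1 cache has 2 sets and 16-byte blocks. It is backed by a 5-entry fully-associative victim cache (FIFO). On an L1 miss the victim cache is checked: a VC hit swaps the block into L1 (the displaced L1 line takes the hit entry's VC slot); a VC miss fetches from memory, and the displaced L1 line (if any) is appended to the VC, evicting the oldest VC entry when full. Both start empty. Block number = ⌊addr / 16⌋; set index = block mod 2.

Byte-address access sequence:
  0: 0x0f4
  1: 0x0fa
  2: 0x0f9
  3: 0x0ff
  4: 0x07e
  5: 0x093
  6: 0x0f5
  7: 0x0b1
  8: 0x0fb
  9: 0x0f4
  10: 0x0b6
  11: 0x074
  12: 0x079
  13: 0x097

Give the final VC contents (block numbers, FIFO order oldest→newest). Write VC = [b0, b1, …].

VC = [7, 11, 15]

#0 0xf4→b15/s1 MISS; vc=[]
#1 0xfa→b15/s1 L1-HIT; vc=[]
#2 0xf9→b15/s1 L1-HIT; vc=[]
#3 0xff→b15/s1 L1-HIT; vc=[]
#4 0x7e→b7/s1 MISS; vc=[15]
#5 0x93→b9/s1 MISS; vc=[15,7]
#6 0xf5→b15/s1 VC-HIT; vc=[9,7]
#7 0xb1→b11/s1 MISS; vc=[9,7,15]
#8 0xfb→b15/s1 VC-HIT; vc=[9,7,11]
#9 0xf4→b15/s1 L1-HIT; vc=[9,7,11]
#10 0xb6→b11/s1 VC-HIT; vc=[9,7,15]
#11 0x74→b7/s1 VC-HIT; vc=[9,11,15]
#12 0x79→b7/s1 L1-HIT; vc=[9,11,15]
#13 0x97→b9/s1 VC-HIT; vc=[7,11,15]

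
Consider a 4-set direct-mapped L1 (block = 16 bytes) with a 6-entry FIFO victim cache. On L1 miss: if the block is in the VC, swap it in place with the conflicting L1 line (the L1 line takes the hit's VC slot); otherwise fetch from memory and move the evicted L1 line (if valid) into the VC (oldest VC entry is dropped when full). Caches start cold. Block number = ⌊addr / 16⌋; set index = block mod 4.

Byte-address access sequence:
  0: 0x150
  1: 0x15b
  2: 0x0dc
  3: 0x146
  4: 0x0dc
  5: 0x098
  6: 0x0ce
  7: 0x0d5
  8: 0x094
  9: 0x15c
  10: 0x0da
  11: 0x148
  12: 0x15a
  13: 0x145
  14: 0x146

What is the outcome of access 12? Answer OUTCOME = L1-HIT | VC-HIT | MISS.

#0 0x150→b21/s1 MISS; vc=[]
#1 0x15b→b21/s1 L1-HIT; vc=[]
#2 0xdc→b13/s1 MISS; vc=[21]
#3 0x146→b20/s0 MISS; vc=[21]
#4 0xdc→b13/s1 L1-HIT; vc=[21]
#5 0x98→b9/s1 MISS; vc=[21,13]
#6 0xce→b12/s0 MISS; vc=[21,13,20]
#7 0xd5→b13/s1 VC-HIT; vc=[21,9,20]
#8 0x94→b9/s1 VC-HIT; vc=[21,13,20]
#9 0x15c→b21/s1 VC-HIT; vc=[9,13,20]
#10 0xda→b13/s1 VC-HIT; vc=[9,21,20]
#11 0x148→b20/s0 VC-HIT; vc=[9,21,12]
#12 0x15a→b21/s1 VC-HIT; vc=[9,13,12]
#13 0x145→b20/s0 L1-HIT; vc=[9,13,12]
#14 0x146→b20/s0 L1-HIT; vc=[9,13,12]

OUTCOME = VC-HIT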